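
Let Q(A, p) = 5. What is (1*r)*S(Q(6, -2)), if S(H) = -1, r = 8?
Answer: -8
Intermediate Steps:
(1*r)*S(Q(6, -2)) = (1*8)*(-1) = 8*(-1) = -8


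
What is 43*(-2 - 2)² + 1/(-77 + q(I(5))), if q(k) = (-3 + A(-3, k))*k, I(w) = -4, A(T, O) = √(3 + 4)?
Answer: 2829679/4113 + 4*√7/4113 ≈ 687.99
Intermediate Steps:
A(T, O) = √7
q(k) = k*(-3 + √7) (q(k) = (-3 + √7)*k = k*(-3 + √7))
43*(-2 - 2)² + 1/(-77 + q(I(5))) = 43*(-2 - 2)² + 1/(-77 - 4*(-3 + √7)) = 43*(-4)² + 1/(-77 + (12 - 4*√7)) = 43*16 + 1/(-65 - 4*√7) = 688 + 1/(-65 - 4*√7)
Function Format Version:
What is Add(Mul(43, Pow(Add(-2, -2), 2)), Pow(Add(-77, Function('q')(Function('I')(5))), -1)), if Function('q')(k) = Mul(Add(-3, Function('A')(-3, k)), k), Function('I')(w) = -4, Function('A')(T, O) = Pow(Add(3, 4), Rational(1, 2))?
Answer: Add(Rational(2829679, 4113), Mul(Rational(4, 4113), Pow(7, Rational(1, 2)))) ≈ 687.99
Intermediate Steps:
Function('A')(T, O) = Pow(7, Rational(1, 2))
Function('q')(k) = Mul(k, Add(-3, Pow(7, Rational(1, 2)))) (Function('q')(k) = Mul(Add(-3, Pow(7, Rational(1, 2))), k) = Mul(k, Add(-3, Pow(7, Rational(1, 2)))))
Add(Mul(43, Pow(Add(-2, -2), 2)), Pow(Add(-77, Function('q')(Function('I')(5))), -1)) = Add(Mul(43, Pow(Add(-2, -2), 2)), Pow(Add(-77, Mul(-4, Add(-3, Pow(7, Rational(1, 2))))), -1)) = Add(Mul(43, Pow(-4, 2)), Pow(Add(-77, Add(12, Mul(-4, Pow(7, Rational(1, 2))))), -1)) = Add(Mul(43, 16), Pow(Add(-65, Mul(-4, Pow(7, Rational(1, 2)))), -1)) = Add(688, Pow(Add(-65, Mul(-4, Pow(7, Rational(1, 2)))), -1))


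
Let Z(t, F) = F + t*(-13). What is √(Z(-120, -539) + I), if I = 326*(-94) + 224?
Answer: I*√29399 ≈ 171.46*I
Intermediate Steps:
Z(t, F) = F - 13*t
I = -30420 (I = -30644 + 224 = -30420)
√(Z(-120, -539) + I) = √((-539 - 13*(-120)) - 30420) = √((-539 + 1560) - 30420) = √(1021 - 30420) = √(-29399) = I*√29399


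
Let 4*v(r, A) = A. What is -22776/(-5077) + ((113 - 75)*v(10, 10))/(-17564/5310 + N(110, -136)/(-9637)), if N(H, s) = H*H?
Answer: -9681353062041/592778507818 ≈ -16.332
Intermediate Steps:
v(r, A) = A/4
N(H, s) = H²
-22776/(-5077) + ((113 - 75)*v(10, 10))/(-17564/5310 + N(110, -136)/(-9637)) = -22776/(-5077) + ((113 - 75)*((¼)*10))/(-17564/5310 + 110²/(-9637)) = -22776*(-1/5077) + (38*(5/2))/(-17564*1/5310 + 12100*(-1/9637)) = 22776/5077 + 95/(-8782/2655 - 12100/9637) = 22776/5077 + 95/(-116757634/25586235) = 22776/5077 + 95*(-25586235/116757634) = 22776/5077 - 2430692325/116757634 = -9681353062041/592778507818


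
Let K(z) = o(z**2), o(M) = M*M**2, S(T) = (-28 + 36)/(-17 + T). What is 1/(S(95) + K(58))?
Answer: 39/1484679009220 ≈ 2.6268e-11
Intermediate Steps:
S(T) = 8/(-17 + T)
o(M) = M**3
K(z) = z**6 (K(z) = (z**2)**3 = z**6)
1/(S(95) + K(58)) = 1/(8/(-17 + 95) + 58**6) = 1/(8/78 + 38068692544) = 1/(8*(1/78) + 38068692544) = 1/(4/39 + 38068692544) = 1/(1484679009220/39) = 39/1484679009220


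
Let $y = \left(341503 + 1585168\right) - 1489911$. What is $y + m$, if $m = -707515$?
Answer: $-270755$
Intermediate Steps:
$y = 436760$ ($y = 1926671 - 1489911 = 436760$)
$y + m = 436760 - 707515 = -270755$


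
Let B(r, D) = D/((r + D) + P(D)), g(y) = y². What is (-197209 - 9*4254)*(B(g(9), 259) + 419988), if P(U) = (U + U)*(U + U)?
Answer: -26572232878249045/268664 ≈ -9.8905e+10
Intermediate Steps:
P(U) = 4*U² (P(U) = (2*U)*(2*U) = 4*U²)
B(r, D) = D/(D + r + 4*D²) (B(r, D) = D/((r + D) + 4*D²) = D/((D + r) + 4*D²) = D/(D + r + 4*D²))
(-197209 - 9*4254)*(B(g(9), 259) + 419988) = (-197209 - 9*4254)*(259/(259 + 9² + 4*259²) + 419988) = (-197209 - 38286)*(259/(259 + 81 + 4*67081) + 419988) = -235495*(259/(259 + 81 + 268324) + 419988) = -235495*(259/268664 + 419988) = -235495*112835656291/268664 = -26572232878249045/268664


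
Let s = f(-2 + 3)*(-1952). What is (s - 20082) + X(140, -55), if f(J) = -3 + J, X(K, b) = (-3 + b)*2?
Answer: -16294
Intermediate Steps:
X(K, b) = -6 + 2*b
s = 3904 (s = (-3 + (-2 + 3))*(-1952) = (-3 + 1)*(-1952) = -2*(-1952) = 3904)
(s - 20082) + X(140, -55) = (3904 - 20082) + (-6 + 2*(-55)) = -16178 + (-6 - 110) = -16178 - 116 = -16294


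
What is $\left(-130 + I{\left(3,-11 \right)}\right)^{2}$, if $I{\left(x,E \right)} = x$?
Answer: $16129$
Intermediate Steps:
$\left(-130 + I{\left(3,-11 \right)}\right)^{2} = \left(-130 + 3\right)^{2} = \left(-127\right)^{2} = 16129$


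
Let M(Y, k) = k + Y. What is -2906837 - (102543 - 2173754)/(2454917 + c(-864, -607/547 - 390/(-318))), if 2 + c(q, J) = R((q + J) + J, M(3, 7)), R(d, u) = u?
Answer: -7136064751014/2454925 ≈ -2.9068e+6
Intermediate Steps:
M(Y, k) = Y + k
c(q, J) = 8 (c(q, J) = -2 + (3 + 7) = -2 + 10 = 8)
-2906837 - (102543 - 2173754)/(2454917 + c(-864, -607/547 - 390/(-318))) = -2906837 - (102543 - 2173754)/(2454917 + 8) = -2906837 - (-2071211)/2454925 = -2906837 - 1*(-2071211/2454925) = -2906837 + 2071211/2454925 = -7136064751014/2454925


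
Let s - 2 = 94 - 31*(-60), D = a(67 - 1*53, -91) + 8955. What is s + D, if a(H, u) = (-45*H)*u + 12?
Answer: 68253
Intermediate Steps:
a(H, u) = 12 - 45*H*u (a(H, u) = -45*H*u + 12 = 12 - 45*H*u)
D = 66297 (D = (12 - 45*(67 - 1*53)*(-91)) + 8955 = (12 - 45*(67 - 53)*(-91)) + 8955 = (12 - 45*14*(-91)) + 8955 = (12 + 57330) + 8955 = 57342 + 8955 = 66297)
s = 1956 (s = 2 + (94 - 31*(-60)) = 2 + (94 + 1860) = 2 + 1954 = 1956)
s + D = 1956 + 66297 = 68253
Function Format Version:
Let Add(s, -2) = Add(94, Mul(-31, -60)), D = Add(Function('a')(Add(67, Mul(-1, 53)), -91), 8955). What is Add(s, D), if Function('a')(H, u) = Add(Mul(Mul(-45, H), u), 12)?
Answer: 68253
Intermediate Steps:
Function('a')(H, u) = Add(12, Mul(-45, H, u)) (Function('a')(H, u) = Add(Mul(-45, H, u), 12) = Add(12, Mul(-45, H, u)))
D = 66297 (D = Add(Add(12, Mul(-45, Add(67, Mul(-1, 53)), -91)), 8955) = Add(Add(12, Mul(-45, Add(67, -53), -91)), 8955) = Add(Add(12, Mul(-45, 14, -91)), 8955) = Add(Add(12, 57330), 8955) = Add(57342, 8955) = 66297)
s = 1956 (s = Add(2, Add(94, Mul(-31, -60))) = Add(2, Add(94, 1860)) = Add(2, 1954) = 1956)
Add(s, D) = Add(1956, 66297) = 68253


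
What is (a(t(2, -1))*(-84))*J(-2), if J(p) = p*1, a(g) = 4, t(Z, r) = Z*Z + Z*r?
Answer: 672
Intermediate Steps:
t(Z, r) = Z² + Z*r
J(p) = p
(a(t(2, -1))*(-84))*J(-2) = (4*(-84))*(-2) = -336*(-2) = 672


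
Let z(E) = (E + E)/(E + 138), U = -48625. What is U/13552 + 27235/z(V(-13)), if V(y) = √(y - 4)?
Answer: 184495735/13552 - 1879215*I*√17/17 ≈ 13614.0 - 4.5578e+5*I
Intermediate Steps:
V(y) = √(-4 + y)
z(E) = 2*E/(138 + E) (z(E) = (2*E)/(138 + E) = 2*E/(138 + E))
U/13552 + 27235/z(V(-13)) = -48625/13552 + 27235/((2*√(-4 - 13)/(138 + √(-4 - 13)))) = -48625*1/13552 + 27235/((2*√(-17)/(138 + √(-17)))) = -48625/13552 + 27235/((2*(I*√17)/(138 + I*√17))) = -48625/13552 + 27235/((2*I*√17/(138 + I*√17))) = -48625/13552 + 27235*(-I*√17*(138 + I*√17)/34) = -48625/13552 - 27235*I*√17*(138 + I*√17)/34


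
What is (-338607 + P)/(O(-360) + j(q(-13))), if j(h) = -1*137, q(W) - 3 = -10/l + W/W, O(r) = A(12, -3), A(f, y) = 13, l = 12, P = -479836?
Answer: 818443/124 ≈ 6600.3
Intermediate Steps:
O(r) = 13
q(W) = 19/6 (q(W) = 3 + (-10/12 + W/W) = 3 + (-10*1/12 + 1) = 3 + (-⅚ + 1) = 3 + ⅙ = 19/6)
j(h) = -137
(-338607 + P)/(O(-360) + j(q(-13))) = (-338607 - 479836)/(13 - 137) = -818443/(-124) = -818443*(-1/124) = 818443/124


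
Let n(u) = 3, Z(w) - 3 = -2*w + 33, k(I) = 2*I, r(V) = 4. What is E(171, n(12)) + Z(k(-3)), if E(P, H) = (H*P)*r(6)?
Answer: 2100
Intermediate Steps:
Z(w) = 36 - 2*w (Z(w) = 3 + (-2*w + 33) = 3 + (33 - 2*w) = 36 - 2*w)
E(P, H) = 4*H*P (E(P, H) = (H*P)*4 = 4*H*P)
E(171, n(12)) + Z(k(-3)) = 4*3*171 + (36 - 4*(-3)) = 2052 + (36 - 2*(-6)) = 2052 + (36 + 12) = 2052 + 48 = 2100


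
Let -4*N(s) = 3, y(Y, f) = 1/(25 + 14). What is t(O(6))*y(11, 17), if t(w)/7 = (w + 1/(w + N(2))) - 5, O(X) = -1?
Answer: -46/39 ≈ -1.1795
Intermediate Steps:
y(Y, f) = 1/39
N(s) = -3/4 (N(s) = -1/4*3 = -3/4)
t(w) = -35 + 7*w + 7/(-3/4 + w) (t(w) = 7*((w + 1/(w - 3/4)) - 5) = 7*((w + 1/(-3/4 + w)) - 5) = 7*(-5 + w + 1/(-3/4 + w)) = -35 + 7*w + 7/(-3/4 + w))
t(O(6))*y(11, 17) = (7*(19 - 23*(-1) + 4*(-1)**2)/(-3 + 4*(-1)))*(1/39) = (7*(19 + 23 + 4*1)/(-3 - 4))*(1/39) = (7*(19 + 23 + 4)/(-7))*(1/39) = (7*(-1/7)*46)*(1/39) = -46*1/39 = -46/39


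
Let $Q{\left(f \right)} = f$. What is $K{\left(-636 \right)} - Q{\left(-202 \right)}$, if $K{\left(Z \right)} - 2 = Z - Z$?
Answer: $204$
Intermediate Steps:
$K{\left(Z \right)} = 2$ ($K{\left(Z \right)} = 2 + \left(Z - Z\right) = 2 + 0 = 2$)
$K{\left(-636 \right)} - Q{\left(-202 \right)} = 2 - -202 = 2 + 202 = 204$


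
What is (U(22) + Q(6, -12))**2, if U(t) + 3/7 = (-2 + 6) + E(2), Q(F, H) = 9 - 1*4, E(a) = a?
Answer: 5476/49 ≈ 111.76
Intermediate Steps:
Q(F, H) = 5 (Q(F, H) = 9 - 4 = 5)
U(t) = 39/7 (U(t) = -3/7 + ((-2 + 6) + 2) = -3/7 + (4 + 2) = -3/7 + 6 = 39/7)
(U(22) + Q(6, -12))**2 = (39/7 + 5)**2 = (74/7)**2 = 5476/49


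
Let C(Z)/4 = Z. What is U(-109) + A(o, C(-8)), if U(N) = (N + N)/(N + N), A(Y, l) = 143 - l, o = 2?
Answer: 176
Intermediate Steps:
C(Z) = 4*Z
U(N) = 1 (U(N) = (2*N)/((2*N)) = (2*N)*(1/(2*N)) = 1)
U(-109) + A(o, C(-8)) = 1 + (143 - 4*(-8)) = 1 + (143 - 1*(-32)) = 1 + (143 + 32) = 1 + 175 = 176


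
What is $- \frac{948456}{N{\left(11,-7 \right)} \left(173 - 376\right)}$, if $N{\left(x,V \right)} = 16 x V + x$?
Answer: $- \frac{316152}{82621} \approx -3.8265$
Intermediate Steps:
$N{\left(x,V \right)} = x + 16 V x$ ($N{\left(x,V \right)} = 16 V x + x = x + 16 V x$)
$- \frac{948456}{N{\left(11,-7 \right)} \left(173 - 376\right)} = - \frac{948456}{11 \left(1 + 16 \left(-7\right)\right) \left(173 - 376\right)} = - \frac{948456}{11 \left(1 - 112\right) \left(-203\right)} = - \frac{948456}{11 \left(-111\right) \left(-203\right)} = - \frac{948456}{\left(-1221\right) \left(-203\right)} = - \frac{948456}{247863} = \left(-948456\right) \frac{1}{247863} = - \frac{316152}{82621}$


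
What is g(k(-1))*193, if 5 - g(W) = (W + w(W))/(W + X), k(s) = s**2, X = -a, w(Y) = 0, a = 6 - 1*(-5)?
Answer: 9843/10 ≈ 984.30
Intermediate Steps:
a = 11 (a = 6 + 5 = 11)
X = -11 (X = -1*11 = -11)
g(W) = 5 - W/(-11 + W) (g(W) = 5 - (W + 0)/(W - 11) = 5 - W/(-11 + W))
g(k(-1))*193 = ((-55 + 4*(-1)**2)/(-11 + (-1)**2))*193 = ((-55 + 4*1)/(-11 + 1))*193 = ((-55 + 4)/(-10))*193 = -1/10*(-51)*193 = (51/10)*193 = 9843/10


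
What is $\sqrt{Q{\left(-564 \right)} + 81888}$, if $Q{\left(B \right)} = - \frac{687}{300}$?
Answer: $\frac{\sqrt{8188571}}{10} \approx 286.16$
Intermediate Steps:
$Q{\left(B \right)} = - \frac{229}{100}$ ($Q{\left(B \right)} = \left(-687\right) \frac{1}{300} = - \frac{229}{100}$)
$\sqrt{Q{\left(-564 \right)} + 81888} = \sqrt{- \frac{229}{100} + 81888} = \sqrt{\frac{8188571}{100}} = \frac{\sqrt{8188571}}{10}$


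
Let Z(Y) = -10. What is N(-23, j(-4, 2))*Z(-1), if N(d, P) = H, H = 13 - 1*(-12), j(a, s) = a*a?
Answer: -250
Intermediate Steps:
j(a, s) = a²
H = 25 (H = 13 + 12 = 25)
N(d, P) = 25
N(-23, j(-4, 2))*Z(-1) = 25*(-10) = -250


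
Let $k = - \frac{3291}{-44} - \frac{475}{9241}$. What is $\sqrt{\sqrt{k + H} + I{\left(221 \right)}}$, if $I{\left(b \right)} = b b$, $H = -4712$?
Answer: $\frac{\sqrt{2018681716186564 + 203302 i \sqrt{191665686474867}}}{203302} \approx 221.0 + 0.15407 i$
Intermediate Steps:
$I{\left(b \right)} = b^{2}$
$k = \frac{30391231}{406604}$ ($k = \left(-3291\right) \left(- \frac{1}{44}\right) - \frac{475}{9241} = \frac{3291}{44} - \frac{475}{9241} = \frac{30391231}{406604} \approx 74.744$)
$\sqrt{\sqrt{k + H} + I{\left(221 \right)}} = \sqrt{\sqrt{\frac{30391231}{406604} - 4712} + 221^{2}} = \sqrt{\sqrt{- \frac{1885526817}{406604}} + 48841} = \sqrt{\frac{i \sqrt{191665686474867}}{203302} + 48841} = \sqrt{48841 + \frac{i \sqrt{191665686474867}}{203302}}$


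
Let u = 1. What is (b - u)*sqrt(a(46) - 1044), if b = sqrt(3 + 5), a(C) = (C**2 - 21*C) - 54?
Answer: -2*sqrt(13) + 4*sqrt(26) ≈ 13.185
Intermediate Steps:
a(C) = -54 + C**2 - 21*C
b = 2*sqrt(2) (b = sqrt(8) = 2*sqrt(2) ≈ 2.8284)
(b - u)*sqrt(a(46) - 1044) = (2*sqrt(2) - 1*1)*sqrt((-54 + 46**2 - 21*46) - 1044) = (2*sqrt(2) - 1)*sqrt((-54 + 2116 - 966) - 1044) = (-1 + 2*sqrt(2))*sqrt(1096 - 1044) = (-1 + 2*sqrt(2))*sqrt(52) = (-1 + 2*sqrt(2))*(2*sqrt(13)) = 2*sqrt(13)*(-1 + 2*sqrt(2))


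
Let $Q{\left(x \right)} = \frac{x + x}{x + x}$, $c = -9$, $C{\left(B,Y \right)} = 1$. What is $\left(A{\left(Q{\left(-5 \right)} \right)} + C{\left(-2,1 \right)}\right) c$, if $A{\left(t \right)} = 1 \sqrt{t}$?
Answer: $-18$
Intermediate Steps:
$Q{\left(x \right)} = 1$ ($Q{\left(x \right)} = \frac{2 x}{2 x} = 2 x \frac{1}{2 x} = 1$)
$A{\left(t \right)} = \sqrt{t}$
$\left(A{\left(Q{\left(-5 \right)} \right)} + C{\left(-2,1 \right)}\right) c = \left(\sqrt{1} + 1\right) \left(-9\right) = \left(1 + 1\right) \left(-9\right) = 2 \left(-9\right) = -18$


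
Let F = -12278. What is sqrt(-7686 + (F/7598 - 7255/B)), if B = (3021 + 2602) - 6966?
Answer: I*sqrt(199975598779770938)/5102057 ≈ 87.648*I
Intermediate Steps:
B = -1343 (B = 5623 - 6966 = -1343)
sqrt(-7686 + (F/7598 - 7255/B)) = sqrt(-7686 + (-12278/7598 - 7255/(-1343))) = sqrt(-7686 + (-12278*1/7598 - 7255*(-1/1343))) = sqrt(-7686 + (-6139/3799 + 7255/1343)) = sqrt(-7686 + 19317068/5102057) = sqrt(-39195093034/5102057) = I*sqrt(199975598779770938)/5102057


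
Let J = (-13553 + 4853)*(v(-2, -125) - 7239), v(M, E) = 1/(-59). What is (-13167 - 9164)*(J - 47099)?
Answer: -82915194131029/59 ≈ -1.4053e+12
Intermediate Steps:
v(M, E) = -1/59
J = 3715787400/59 (J = (-13553 + 4853)*(-1/59 - 7239) = -8700*(-427102/59) = 3715787400/59 ≈ 6.2979e+7)
(-13167 - 9164)*(J - 47099) = (-13167 - 9164)*(3715787400/59 - 47099) = -22331*3713008559/59 = -82915194131029/59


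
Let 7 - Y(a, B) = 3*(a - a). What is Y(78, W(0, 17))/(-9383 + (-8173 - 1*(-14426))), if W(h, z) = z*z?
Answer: -7/3130 ≈ -0.0022364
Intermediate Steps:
W(h, z) = z²
Y(a, B) = 7 (Y(a, B) = 7 - 3*(a - a) = 7 - 3*0 = 7 - 1*0 = 7 + 0 = 7)
Y(78, W(0, 17))/(-9383 + (-8173 - 1*(-14426))) = 7/(-9383 + (-8173 - 1*(-14426))) = 7/(-9383 + (-8173 + 14426)) = 7/(-9383 + 6253) = 7/(-3130) = 7*(-1/3130) = -7/3130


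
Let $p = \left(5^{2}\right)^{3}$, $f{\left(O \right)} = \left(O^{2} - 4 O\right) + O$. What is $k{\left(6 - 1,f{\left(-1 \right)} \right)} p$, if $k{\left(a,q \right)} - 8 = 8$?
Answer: $250000$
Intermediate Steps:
$f{\left(O \right)} = O^{2} - 3 O$
$k{\left(a,q \right)} = 16$ ($k{\left(a,q \right)} = 8 + 8 = 16$)
$p = 15625$ ($p = 25^{3} = 15625$)
$k{\left(6 - 1,f{\left(-1 \right)} \right)} p = 16 \cdot 15625 = 250000$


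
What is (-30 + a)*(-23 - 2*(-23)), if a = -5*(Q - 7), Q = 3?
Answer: -230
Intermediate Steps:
a = 20 (a = -5*(3 - 7) = -5*(-4) = 20)
(-30 + a)*(-23 - 2*(-23)) = (-30 + 20)*(-23 - 2*(-23)) = -10*(-23 + 46) = -10*23 = -230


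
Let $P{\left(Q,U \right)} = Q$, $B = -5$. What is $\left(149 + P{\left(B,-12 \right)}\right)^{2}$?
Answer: $20736$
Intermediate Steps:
$\left(149 + P{\left(B,-12 \right)}\right)^{2} = \left(149 - 5\right)^{2} = 144^{2} = 20736$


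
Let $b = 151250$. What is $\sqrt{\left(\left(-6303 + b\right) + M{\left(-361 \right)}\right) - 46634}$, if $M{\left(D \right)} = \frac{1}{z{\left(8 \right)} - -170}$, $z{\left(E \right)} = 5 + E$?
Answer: $\frac{4 \sqrt{205775265}}{183} \approx 313.55$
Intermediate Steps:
$M{\left(D \right)} = \frac{1}{183}$ ($M{\left(D \right)} = \frac{1}{\left(5 + 8\right) - -170} = \frac{1}{13 + 170} = \frac{1}{183}$)
$\sqrt{\left(\left(-6303 + b\right) + M{\left(-361 \right)}\right) - 46634} = \sqrt{\left(\left(-6303 + 151250\right) + \frac{1}{183}\right) - 46634} = \sqrt{\left(144947 + \frac{1}{183}\right) - 46634} = \sqrt{\frac{26525302}{183} - 46634} = \sqrt{\frac{17991280}{183}} = \frac{4 \sqrt{205775265}}{183}$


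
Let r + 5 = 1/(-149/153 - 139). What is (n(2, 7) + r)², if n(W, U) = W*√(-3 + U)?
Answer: 465221761/458645056 ≈ 1.0143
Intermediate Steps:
r = -107233/21416 (r = -5 + 1/(-149/153 - 139) = -5 + 1/(-21416/153) = -5 - 153/21416 = -107233/21416 ≈ -5.0071)
(n(2, 7) + r)² = (2*√(-3 + 7) - 107233/21416)² = (2*√4 - 107233/21416)² = (2*2 - 107233/21416)² = (4 - 107233/21416)² = (-21569/21416)² = 465221761/458645056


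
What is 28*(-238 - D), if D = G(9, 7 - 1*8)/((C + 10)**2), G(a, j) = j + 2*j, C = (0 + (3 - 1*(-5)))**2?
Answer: -9122995/1369 ≈ -6664.0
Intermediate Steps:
C = 64 (C = (0 + (3 + 5))**2 = (0 + 8)**2 = 8**2 = 64)
G(a, j) = 3*j
D = -3/5476 (D = (3*(7 - 1*8))/((64 + 10)**2) = (3*(7 - 8))/(74**2) = (3*(-1))/5476 = -3*1/5476 = -3/5476 ≈ -0.00054784)
28*(-238 - D) = 28*(-238 - 1*(-3/5476)) = 28*(-238 + 3/5476) = 28*(-1303285/5476) = -9122995/1369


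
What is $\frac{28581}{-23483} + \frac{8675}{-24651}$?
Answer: $- \frac{908265256}{578879433} \approx -1.569$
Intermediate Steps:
$\frac{28581}{-23483} + \frac{8675}{-24651} = 28581 \left(- \frac{1}{23483}\right) + 8675 \left(- \frac{1}{24651}\right) = - \frac{28581}{23483} - \frac{8675}{24651} = - \frac{908265256}{578879433}$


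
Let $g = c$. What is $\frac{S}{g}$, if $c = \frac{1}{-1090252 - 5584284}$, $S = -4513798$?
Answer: $30127507247728$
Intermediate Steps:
$c = - \frac{1}{6674536}$ ($c = \frac{1}{-6674536} = - \frac{1}{6674536} \approx -1.4982 \cdot 10^{-7}$)
$g = - \frac{1}{6674536} \approx -1.4982 \cdot 10^{-7}$
$\frac{S}{g} = - \frac{4513798}{- \frac{1}{6674536}} = \left(-4513798\right) \left(-6674536\right) = 30127507247728$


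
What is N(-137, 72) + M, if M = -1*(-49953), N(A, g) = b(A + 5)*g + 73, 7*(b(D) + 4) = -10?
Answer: 347446/7 ≈ 49635.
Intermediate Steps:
b(D) = -38/7 (b(D) = -4 + (⅐)*(-10) = -4 - 10/7 = -38/7)
N(A, g) = 73 - 38*g/7 (N(A, g) = -38*g/7 + 73 = 73 - 38*g/7)
M = 49953
N(-137, 72) + M = (73 - 38/7*72) + 49953 = (73 - 2736/7) + 49953 = -2225/7 + 49953 = 347446/7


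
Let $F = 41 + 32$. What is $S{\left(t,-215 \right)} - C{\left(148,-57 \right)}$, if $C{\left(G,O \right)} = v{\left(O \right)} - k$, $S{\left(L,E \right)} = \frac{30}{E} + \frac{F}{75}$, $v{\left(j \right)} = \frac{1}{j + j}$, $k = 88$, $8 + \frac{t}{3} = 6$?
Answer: $\frac{3629219}{40850} \approx 88.843$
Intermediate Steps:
$t = -6$ ($t = -24 + 3 \cdot 6 = -24 + 18 = -6$)
$F = 73$
$v{\left(j \right)} = \frac{1}{2 j}$
$S{\left(L,E \right)} = \frac{73}{75} + \frac{30}{E}$ ($S{\left(L,E \right)} = \frac{30}{E} + \frac{73}{75} = \frac{73}{75} + \frac{30}{E}$)
$C{\left(G,O \right)} = -88 + \frac{1}{2 O}$ ($C{\left(G,O \right)} = \frac{1}{2 O} - 88 = -88 + \frac{1}{2 O}$)
$S{\left(t,-215 \right)} - C{\left(148,-57 \right)} = \left(\frac{73}{75} + \frac{30}{-215}\right) - \left(-88 + \frac{1}{2 \left(-57\right)}\right) = \left(\frac{73}{75} + 30 \left(- \frac{1}{215}\right)\right) - \left(-88 + \frac{1}{2} \left(- \frac{1}{57}\right)\right) = \left(\frac{73}{75} - \frac{6}{43}\right) - \left(-88 - \frac{1}{114}\right) = \frac{2689}{3225} - - \frac{10033}{114} = \frac{2689}{3225} + \frac{10033}{114} = \frac{3629219}{40850}$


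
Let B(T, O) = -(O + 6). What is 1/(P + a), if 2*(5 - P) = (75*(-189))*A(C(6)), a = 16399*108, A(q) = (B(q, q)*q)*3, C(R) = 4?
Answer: 1/920597 ≈ 1.0863e-6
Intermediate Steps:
B(T, O) = -6 - O (B(T, O) = -(6 + O) = -6 - O)
A(q) = 3*q*(-6 - q) (A(q) = ((-6 - q)*q)*3 = (q*(-6 - q))*3 = 3*q*(-6 - q))
a = 1771092
P = -850495 (P = 5 - 75*(-189)*(-3*4*(6 + 4))/2 = 5 - (-14175)*(-3*4*10)/2 = 5 - (-14175)*(-120)/2 = 5 - ½*1701000 = 5 - 850500 = -850495)
1/(P + a) = 1/(-850495 + 1771092) = 1/920597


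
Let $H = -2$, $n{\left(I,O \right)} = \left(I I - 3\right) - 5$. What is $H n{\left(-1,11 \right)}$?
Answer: $14$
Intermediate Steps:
$n{\left(I,O \right)} = -8 + I^{2}$ ($n{\left(I,O \right)} = \left(I^{2} - 3\right) - 5 = \left(-3 + I^{2}\right) - 5 = -8 + I^{2}$)
$H n{\left(-1,11 \right)} = - 2 \left(-8 + \left(-1\right)^{2}\right) = - 2 \left(-8 + 1\right) = \left(-2\right) \left(-7\right) = 14$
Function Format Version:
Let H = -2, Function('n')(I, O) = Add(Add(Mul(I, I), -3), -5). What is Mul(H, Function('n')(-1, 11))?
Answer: 14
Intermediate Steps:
Function('n')(I, O) = Add(-8, Pow(I, 2)) (Function('n')(I, O) = Add(Add(Pow(I, 2), -3), -5) = Add(Add(-3, Pow(I, 2)), -5) = Add(-8, Pow(I, 2)))
Mul(H, Function('n')(-1, 11)) = Mul(-2, Add(-8, Pow(-1, 2))) = Mul(-2, Add(-8, 1)) = Mul(-2, -7) = 14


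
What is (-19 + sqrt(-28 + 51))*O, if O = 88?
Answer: -1672 + 88*sqrt(23) ≈ -1250.0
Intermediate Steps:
(-19 + sqrt(-28 + 51))*O = (-19 + sqrt(-28 + 51))*88 = (-19 + sqrt(23))*88 = -1672 + 88*sqrt(23)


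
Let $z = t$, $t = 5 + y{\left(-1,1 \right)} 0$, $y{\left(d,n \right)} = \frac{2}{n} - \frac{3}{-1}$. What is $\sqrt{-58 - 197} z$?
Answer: $5 i \sqrt{255} \approx 79.844 i$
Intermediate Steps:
$y{\left(d,n \right)} = 3 + \frac{2}{n}$ ($y{\left(d,n \right)} = \frac{2}{n} - -3 = \frac{2}{n} + 3 = 3 + \frac{2}{n}$)
$t = 5$ ($t = 5 + \left(3 + \frac{2}{1}\right) 0 = 5 + \left(3 + 2 \cdot 1\right) 0 = 5 + \left(3 + 2\right) 0 = 5 + 5 \cdot 0 = 5 + 0 = 5$)
$z = 5$
$\sqrt{-58 - 197} z = \sqrt{-58 - 197} \cdot 5 = \sqrt{-255} \cdot 5 = i \sqrt{255} \cdot 5 = 5 i \sqrt{255}$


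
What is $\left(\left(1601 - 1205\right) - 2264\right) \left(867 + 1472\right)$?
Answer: $-4369252$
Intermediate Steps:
$\left(\left(1601 - 1205\right) - 2264\right) \left(867 + 1472\right) = \left(\left(1601 - 1205\right) - 2264\right) 2339 = \left(396 - 2264\right) 2339 = \left(-1868\right) 2339 = -4369252$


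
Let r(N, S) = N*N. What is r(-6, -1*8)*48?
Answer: 1728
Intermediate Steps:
r(N, S) = N**2
r(-6, -1*8)*48 = (-6)**2*48 = 36*48 = 1728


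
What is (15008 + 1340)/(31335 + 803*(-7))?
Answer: 8174/12857 ≈ 0.63576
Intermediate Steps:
(15008 + 1340)/(31335 + 803*(-7)) = 16348/(31335 - 5621) = 16348/25714 = 16348*(1/25714) = 8174/12857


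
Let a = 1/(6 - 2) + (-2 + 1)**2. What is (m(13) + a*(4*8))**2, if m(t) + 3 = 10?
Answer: 2209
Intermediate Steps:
m(t) = 7 (m(t) = -3 + 10 = 7)
a = 5/4 (a = 1/4 + (-1)**2 = 1/4 + 1 = 5/4 ≈ 1.2500)
(m(13) + a*(4*8))**2 = (7 + 5*(4*8)/4)**2 = (7 + (5/4)*32)**2 = (7 + 40)**2 = 47**2 = 2209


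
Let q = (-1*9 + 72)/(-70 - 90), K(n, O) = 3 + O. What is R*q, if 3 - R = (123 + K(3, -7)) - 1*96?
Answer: 63/8 ≈ 7.8750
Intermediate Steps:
q = -63/160 (q = (-9 + 72)/(-160) = 63*(-1/160) = -63/160 ≈ -0.39375)
R = -20 (R = 3 - ((123 + (3 - 7)) - 1*96) = 3 - ((123 - 4) - 96) = 3 - (119 - 96) = 3 - 1*23 = 3 - 23 = -20)
R*q = -20*(-63/160) = 63/8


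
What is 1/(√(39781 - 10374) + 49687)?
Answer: 49687/2468768562 - √29407/2468768562 ≈ 2.0057e-5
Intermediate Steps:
1/(√(39781 - 10374) + 49687) = 1/(√29407 + 49687) = 1/(49687 + √29407)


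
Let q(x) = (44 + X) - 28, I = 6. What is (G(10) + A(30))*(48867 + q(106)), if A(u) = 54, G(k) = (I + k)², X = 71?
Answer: 15175740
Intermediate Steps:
G(k) = (6 + k)²
q(x) = 87 (q(x) = (44 + 71) - 28 = 115 - 28 = 87)
(G(10) + A(30))*(48867 + q(106)) = ((6 + 10)² + 54)*(48867 + 87) = (16² + 54)*48954 = (256 + 54)*48954 = 310*48954 = 15175740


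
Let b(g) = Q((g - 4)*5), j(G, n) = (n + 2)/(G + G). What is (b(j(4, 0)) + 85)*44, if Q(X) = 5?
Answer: 3960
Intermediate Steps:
j(G, n) = (2 + n)/(2*G) (j(G, n) = (2 + n)/((2*G)) = (2 + n)*(1/(2*G)) = (2 + n)/(2*G))
b(g) = 5
(b(j(4, 0)) + 85)*44 = (5 + 85)*44 = 90*44 = 3960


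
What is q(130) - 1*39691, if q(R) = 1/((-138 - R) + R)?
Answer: -5477359/138 ≈ -39691.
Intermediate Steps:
q(R) = -1/138 (q(R) = 1/(-138) = -1/138)
q(130) - 1*39691 = -1/138 - 1*39691 = -1/138 - 39691 = -5477359/138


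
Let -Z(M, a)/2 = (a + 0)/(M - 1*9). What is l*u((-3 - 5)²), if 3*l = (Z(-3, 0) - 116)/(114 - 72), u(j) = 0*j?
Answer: 0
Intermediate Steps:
Z(M, a) = -2*a/(-9 + M) (Z(M, a) = -2*(a + 0)/(M - 1*9) = -2*a/(M - 9) = -2*a/(-9 + M))
u(j) = 0
l = -58/63 (l = ((-2*0/(-9 - 3) - 116)/(114 - 72))/3 = ((-2*0/(-12) - 116)/42)/3 = ((-2*0*(-1/12) - 116)*(1/42))/3 = ((0 - 116)*(1/42))/3 = (-116*1/42)/3 = (⅓)*(-58/21) = -58/63 ≈ -0.92064)
l*u((-3 - 5)²) = -58/63*0 = 0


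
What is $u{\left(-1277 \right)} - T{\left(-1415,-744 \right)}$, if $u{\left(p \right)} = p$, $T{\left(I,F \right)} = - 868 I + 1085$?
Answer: $-1230582$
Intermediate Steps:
$T{\left(I,F \right)} = 1085 - 868 I$
$u{\left(-1277 \right)} - T{\left(-1415,-744 \right)} = -1277 - \left(1085 - -1228220\right) = -1277 - \left(1085 + 1228220\right) = -1277 - 1229305 = -1230582$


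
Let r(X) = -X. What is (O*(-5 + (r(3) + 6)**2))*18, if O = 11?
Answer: 792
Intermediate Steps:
(O*(-5 + (r(3) + 6)**2))*18 = (11*(-5 + (-1*3 + 6)**2))*18 = (11*(-5 + (-3 + 6)**2))*18 = (11*(-5 + 3**2))*18 = (11*(-5 + 9))*18 = (11*4)*18 = 44*18 = 792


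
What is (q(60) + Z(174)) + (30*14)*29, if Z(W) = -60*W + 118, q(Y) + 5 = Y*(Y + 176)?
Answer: 16013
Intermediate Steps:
q(Y) = -5 + Y*(176 + Y) (q(Y) = -5 + Y*(Y + 176) = -5 + Y*(176 + Y))
Z(W) = 118 - 60*W
(q(60) + Z(174)) + (30*14)*29 = ((-5 + 60² + 176*60) + (118 - 60*174)) + (30*14)*29 = ((-5 + 3600 + 10560) + (118 - 10440)) + 420*29 = (14155 - 10322) + 12180 = 3833 + 12180 = 16013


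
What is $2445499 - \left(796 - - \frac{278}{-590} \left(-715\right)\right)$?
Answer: $\frac{144217600}{59} \approx 2.4444 \cdot 10^{6}$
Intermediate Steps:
$2445499 - \left(796 - - \frac{278}{-590} \left(-715\right)\right) = 2445499 - \left(796 - \left(-278\right) \left(- \frac{1}{590}\right) \left(-715\right)\right) = 2445499 + \left(-796 + \frac{139}{295} \left(-715\right)\right) = 2445499 - \frac{66841}{59} = \frac{144217600}{59}$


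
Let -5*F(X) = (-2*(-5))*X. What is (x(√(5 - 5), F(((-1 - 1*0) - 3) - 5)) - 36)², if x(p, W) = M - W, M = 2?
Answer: 2704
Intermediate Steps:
F(X) = -2*X (F(X) = -(-2*(-5))*X/5 = -2*X)
x(p, W) = 2 - W
(x(√(5 - 5), F(((-1 - 1*0) - 3) - 5)) - 36)² = ((2 - (-2)*(((-1 - 1*0) - 3) - 5)) - 36)² = ((2 - (-2)*(((-1 + 0) - 3) - 5)) - 36)² = ((2 - (-2)*((-1 - 3) - 5)) - 36)² = ((2 - (-2)*(-4 - 5)) - 36)² = ((2 - (-2)*(-9)) - 36)² = ((2 - 1*18) - 36)² = ((2 - 18) - 36)² = (-16 - 36)² = (-52)² = 2704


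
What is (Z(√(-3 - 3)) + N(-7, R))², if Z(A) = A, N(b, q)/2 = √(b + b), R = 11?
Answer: -62 - 8*√21 ≈ -98.661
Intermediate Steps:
N(b, q) = 2*√2*√b (N(b, q) = 2*√(b + b) = 2*√(2*b) = 2*(√2*√b) = 2*√2*√b)
(Z(√(-3 - 3)) + N(-7, R))² = (√(-3 - 3) + 2*√2*√(-7))² = (√(-6) + 2*√2*(I*√7))² = (I*√6 + 2*I*√14)²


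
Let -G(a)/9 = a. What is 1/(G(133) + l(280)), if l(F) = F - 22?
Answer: -1/939 ≈ -0.0010650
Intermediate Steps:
G(a) = -9*a
l(F) = -22 + F
1/(G(133) + l(280)) = 1/(-9*133 + (-22 + 280)) = 1/(-1197 + 258) = 1/(-939) = -1/939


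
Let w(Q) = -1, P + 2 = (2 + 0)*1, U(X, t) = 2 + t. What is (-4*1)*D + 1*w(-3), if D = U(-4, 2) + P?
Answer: -17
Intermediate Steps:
P = 0 (P = -2 + (2 + 0)*1 = -2 + 2*1 = -2 + 2 = 0)
D = 4 (D = (2 + 2) + 0 = 4 + 0 = 4)
(-4*1)*D + 1*w(-3) = -4*1*4 + 1*(-1) = -4*4 - 1 = -16 - 1 = -17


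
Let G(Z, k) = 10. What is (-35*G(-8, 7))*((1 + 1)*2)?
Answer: -1400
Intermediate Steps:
(-35*G(-8, 7))*((1 + 1)*2) = (-35*10)*((1 + 1)*2) = -700*2 = -350*4 = -1400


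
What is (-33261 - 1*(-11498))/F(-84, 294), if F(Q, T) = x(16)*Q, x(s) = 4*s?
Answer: 3109/768 ≈ 4.0482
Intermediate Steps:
F(Q, T) = 64*Q (F(Q, T) = (4*16)*Q = 64*Q)
(-33261 - 1*(-11498))/F(-84, 294) = (-33261 - 1*(-11498))/((64*(-84))) = (-33261 + 11498)/(-5376) = -21763*(-1/5376) = 3109/768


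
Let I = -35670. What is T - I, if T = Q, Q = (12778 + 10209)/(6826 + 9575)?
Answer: 585046657/16401 ≈ 35671.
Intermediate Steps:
Q = 22987/16401 ≈ 1.4016
T = 22987/16401 ≈ 1.4016
T - I = 22987/16401 - 1*(-35670) = 22987/16401 + 35670 = 585046657/16401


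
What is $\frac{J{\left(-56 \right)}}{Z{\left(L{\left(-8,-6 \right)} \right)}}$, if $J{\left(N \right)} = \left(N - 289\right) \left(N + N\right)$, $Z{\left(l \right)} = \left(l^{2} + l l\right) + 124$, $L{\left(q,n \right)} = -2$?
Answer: $\frac{3220}{11} \approx 292.73$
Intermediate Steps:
$Z{\left(l \right)} = 124 + 2 l^{2}$ ($Z{\left(l \right)} = \left(l^{2} + l^{2}\right) + 124 = 2 l^{2} + 124 = 124 + 2 l^{2}$)
$J{\left(N \right)} = 2 N \left(-289 + N\right)$ ($J{\left(N \right)} = \left(-289 + N\right) 2 N = 2 N \left(-289 + N\right)$)
$\frac{J{\left(-56 \right)}}{Z{\left(L{\left(-8,-6 \right)} \right)}} = \frac{2 \left(-56\right) \left(-289 - 56\right)}{124 + 2 \left(-2\right)^{2}} = \frac{2 \left(-56\right) \left(-345\right)}{124 + 2 \cdot 4} = \frac{38640}{124 + 8} = \frac{38640}{132} = 38640 \cdot \frac{1}{132} = \frac{3220}{11}$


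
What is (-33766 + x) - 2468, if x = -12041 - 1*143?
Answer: -48418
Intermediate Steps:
x = -12184 (x = -12041 - 143 = -12184)
(-33766 + x) - 2468 = (-33766 - 12184) - 2468 = -45950 - 2468 = -48418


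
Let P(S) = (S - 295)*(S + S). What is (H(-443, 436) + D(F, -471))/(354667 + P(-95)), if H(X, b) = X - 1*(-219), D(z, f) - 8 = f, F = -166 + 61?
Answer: -687/428767 ≈ -0.0016023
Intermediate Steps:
F = -105
P(S) = 2*S*(-295 + S) (P(S) = (-295 + S)*(2*S) = 2*S*(-295 + S))
D(z, f) = 8 + f
H(X, b) = 219 + X (H(X, b) = X + 219 = 219 + X)
(H(-443, 436) + D(F, -471))/(354667 + P(-95)) = ((219 - 443) + (8 - 471))/(354667 + 2*(-95)*(-295 - 95)) = (-224 - 463)/(354667 + 2*(-95)*(-390)) = -687/(354667 + 74100) = -687/428767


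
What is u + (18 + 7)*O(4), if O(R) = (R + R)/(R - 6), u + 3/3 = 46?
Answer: -55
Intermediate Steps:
u = 45 (u = -1 + 46 = 45)
O(R) = 2*R/(-6 + R) (O(R) = (2*R)/(-6 + R) = 2*R/(-6 + R))
u + (18 + 7)*O(4) = 45 + (18 + 7)*(2*4/(-6 + 4)) = 45 + 25*(2*4/(-2)) = 45 + 25*(2*4*(-½)) = 45 + 25*(-4) = 45 - 100 = -55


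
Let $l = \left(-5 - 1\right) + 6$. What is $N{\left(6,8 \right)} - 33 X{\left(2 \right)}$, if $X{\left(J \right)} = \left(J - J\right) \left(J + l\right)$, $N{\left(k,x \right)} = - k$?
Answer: $-6$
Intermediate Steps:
$l = 0$ ($l = -6 + 6 = 0$)
$X{\left(J \right)} = 0$ ($X{\left(J \right)} = \left(J - J\right) \left(J + 0\right) = 0 J = 0$)
$N{\left(6,8 \right)} - 33 X{\left(2 \right)} = \left(-1\right) 6 - 0 = -6 + 0 = -6$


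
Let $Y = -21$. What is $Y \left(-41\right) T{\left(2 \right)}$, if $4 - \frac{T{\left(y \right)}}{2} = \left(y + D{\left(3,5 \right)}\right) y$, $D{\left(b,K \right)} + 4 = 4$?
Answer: $0$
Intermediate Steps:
$D{\left(b,K \right)} = 0$ ($D{\left(b,K \right)} = -4 + 4 = 0$)
$T{\left(y \right)} = 8 - 2 y^{2}$ ($T{\left(y \right)} = 8 - 2 \left(y + 0\right) y = 8 - 2 y y = 8 - 2 y^{2}$)
$Y \left(-41\right) T{\left(2 \right)} = \left(-21\right) \left(-41\right) \left(8 - 2 \cdot 2^{2}\right) = 861 \left(8 - 8\right) = 861 \cdot 0 = 0$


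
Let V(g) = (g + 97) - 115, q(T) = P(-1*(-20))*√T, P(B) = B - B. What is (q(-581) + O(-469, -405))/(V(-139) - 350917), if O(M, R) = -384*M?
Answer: -90048/175537 ≈ -0.51299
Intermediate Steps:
P(B) = 0
q(T) = 0 (q(T) = 0*√T = 0)
V(g) = -18 + g (V(g) = (97 + g) - 115 = -18 + g)
(q(-581) + O(-469, -405))/(V(-139) - 350917) = (0 - 384*(-469))/((-18 - 139) - 350917) = (0 + 180096)/(-157 - 350917) = 180096/(-351074) = 180096*(-1/351074) = -90048/175537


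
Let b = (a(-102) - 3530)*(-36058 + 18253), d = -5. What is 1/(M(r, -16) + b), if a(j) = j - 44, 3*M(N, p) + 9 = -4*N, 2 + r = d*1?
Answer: 3/196353559 ≈ 1.5279e-8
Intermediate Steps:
r = -7 (r = -2 - 5*1 = -2 - 5 = -7)
M(N, p) = -3 - 4*N/3 (M(N, p) = -3 + (-4*N)/3 = -3 - 4*N/3)
a(j) = -44 + j
b = 65451180 (b = ((-44 - 102) - 3530)*(-36058 + 18253) = (-146 - 3530)*(-17805) = -3676*(-17805) = 65451180)
1/(M(r, -16) + b) = 1/((-3 - 4/3*(-7)) + 65451180) = 1/((-3 + 28/3) + 65451180) = 1/(19/3 + 65451180) = 1/(196353559/3) = 3/196353559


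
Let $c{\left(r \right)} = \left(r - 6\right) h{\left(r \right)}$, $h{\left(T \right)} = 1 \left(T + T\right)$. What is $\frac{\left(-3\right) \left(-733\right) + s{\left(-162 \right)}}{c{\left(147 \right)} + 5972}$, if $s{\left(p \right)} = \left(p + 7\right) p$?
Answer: $\frac{27309}{47426} \approx 0.57582$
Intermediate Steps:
$s{\left(p \right)} = p \left(7 + p\right)$ ($s{\left(p \right)} = \left(7 + p\right) p = p \left(7 + p\right)$)
$h{\left(T \right)} = 2 T$ ($h{\left(T \right)} = 1 \cdot 2 T = 2 T$)
$c{\left(r \right)} = 2 r \left(-6 + r\right)$ ($c{\left(r \right)} = \left(r - 6\right) 2 r = \left(-6 + r\right) 2 r = 2 r \left(-6 + r\right)$)
$\frac{\left(-3\right) \left(-733\right) + s{\left(-162 \right)}}{c{\left(147 \right)} + 5972} = \frac{\left(-3\right) \left(-733\right) - 162 \left(7 - 162\right)}{2 \cdot 147 \left(-6 + 147\right) + 5972} = \frac{2199 - -25110}{2 \cdot 147 \cdot 141 + 5972} = \frac{2199 + 25110}{41454 + 5972} = \frac{27309}{47426}$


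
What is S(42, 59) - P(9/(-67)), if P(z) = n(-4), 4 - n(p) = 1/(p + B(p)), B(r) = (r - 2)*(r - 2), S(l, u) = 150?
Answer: 4673/32 ≈ 146.03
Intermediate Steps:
B(r) = (-2 + r)**2 (B(r) = (-2 + r)*(-2 + r) = (-2 + r)**2)
n(p) = 4 - 1/(p + (-2 + p)**2)
P(z) = 127/32 (P(z) = (-1 + 4*(-4) + 4*(-2 - 4)**2)/(-4 + (-2 - 4)**2) = (-1 - 16 + 4*(-6)**2)/(-4 + (-6)**2) = (-1 - 16 + 4*36)/(-4 + 36) = (-1 - 16 + 144)/32 = (1/32)*127 = 127/32)
S(42, 59) - P(9/(-67)) = 150 - 1*127/32 = 150 - 127/32 = 4673/32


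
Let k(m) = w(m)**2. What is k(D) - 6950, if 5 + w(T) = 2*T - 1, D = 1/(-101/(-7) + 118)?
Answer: -5941556246/859329 ≈ -6914.2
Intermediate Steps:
D = 7/927 (D = 1/(-101*(-1/7) + 118) = 1/(101/7 + 118) = 1/(927/7) = 7/927 ≈ 0.0075512)
w(T) = -6 + 2*T (w(T) = -5 + (2*T - 1) = -5 + (-1 + 2*T) = -6 + 2*T)
k(m) = (-6 + 2*m)**2
k(D) - 6950 = 4*(-3 + 7/927)**2 - 6950 = 4*(-2774/927)**2 - 6950 = 4*(7695076/859329) - 6950 = 30780304/859329 - 6950 = -5941556246/859329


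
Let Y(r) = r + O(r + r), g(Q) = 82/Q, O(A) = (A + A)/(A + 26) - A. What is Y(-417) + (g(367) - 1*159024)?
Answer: -11758001735/74134 ≈ -1.5860e+5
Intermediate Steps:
O(A) = -A + 2*A/(26 + A) (O(A) = (2*A)/(26 + A) - A = 2*A/(26 + A) - A = -A + 2*A/(26 + A))
Y(r) = r - 2*r*(24 + 2*r)/(26 + 2*r) (Y(r) = r - (r + r)*(24 + (r + r))/(26 + (r + r)) = r - 2*r*(24 + 2*r)/(26 + 2*r))
Y(-417) + (g(367) - 1*159024) = -417*(-11 - 1*(-417))/(13 - 417) + (82/367 - 1*159024) = -417*(-11 + 417)/(-404) + (82*(1/367) - 159024) = -417*(-1/404)*406 + (82/367 - 159024) = 84651/202 - 58361726/367 = -11758001735/74134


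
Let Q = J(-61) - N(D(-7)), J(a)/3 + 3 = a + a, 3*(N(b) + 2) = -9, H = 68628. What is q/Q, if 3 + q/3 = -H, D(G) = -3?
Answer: 205893/370 ≈ 556.47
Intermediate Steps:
N(b) = -5 (N(b) = -2 + (1/3)*(-9) = -2 - 3 = -5)
J(a) = -9 + 6*a (J(a) = -9 + 3*(a + a) = -9 + 3*(2*a) = -9 + 6*a)
Q = -370 (Q = (-9 + 6*(-61)) - 1*(-5) = (-9 - 366) + 5 = -375 + 5 = -370)
q = -205893 (q = -9 + 3*(-1*68628) = -9 + 3*(-68628) = -9 - 205884 = -205893)
q/Q = -205893/(-370) = -205893*(-1/370) = 205893/370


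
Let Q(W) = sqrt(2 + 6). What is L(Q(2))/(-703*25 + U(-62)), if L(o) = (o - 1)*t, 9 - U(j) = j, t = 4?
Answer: 1/4376 - sqrt(2)/2188 ≈ -0.00041783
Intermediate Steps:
U(j) = 9 - j
Q(W) = 2*sqrt(2) (Q(W) = sqrt(8) = 2*sqrt(2))
L(o) = -4 + 4*o (L(o) = (o - 1)*4 = (-1 + o)*4 = -4 + 4*o)
L(Q(2))/(-703*25 + U(-62)) = (-4 + 4*(2*sqrt(2)))/(-703*25 + (9 - 1*(-62))) = (-4 + 8*sqrt(2))/(-17575 + (9 + 62)) = (-4 + 8*sqrt(2))/(-17575 + 71) = (-4 + 8*sqrt(2))/(-17504) = -(-4 + 8*sqrt(2))/17504 = 1/4376 - sqrt(2)/2188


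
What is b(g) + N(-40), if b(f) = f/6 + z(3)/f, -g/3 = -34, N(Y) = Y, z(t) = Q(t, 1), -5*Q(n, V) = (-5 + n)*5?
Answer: -1172/51 ≈ -22.980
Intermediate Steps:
Q(n, V) = 5 - n (Q(n, V) = -(-5 + n)*5/5 = -(-25 + 5*n)/5 = 5 - n)
z(t) = 5 - t
g = 102 (g = -3*(-34) = 102)
b(f) = 2/f + f/6 (b(f) = f/6 + (5 - 1*3)/f = f*(⅙) + (5 - 3)/f = f/6 + 2/f = 2/f + f/6)
b(g) + N(-40) = (2/102 + (⅙)*102) - 40 = (2*(1/102) + 17) - 40 = (1/51 + 17) - 40 = 868/51 - 40 = -1172/51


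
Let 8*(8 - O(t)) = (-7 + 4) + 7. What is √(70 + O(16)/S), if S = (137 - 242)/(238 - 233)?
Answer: 5*√546/14 ≈ 8.3452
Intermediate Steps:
O(t) = 15/2 (O(t) = 8 - ((-7 + 4) + 7)/8 = 8 - (-3 + 7)/8 = 8 - ⅛*4 = 8 - ½ = 15/2)
S = -21 (S = -105/5 = -105*⅕ = -21)
√(70 + O(16)/S) = √(70 + (15/2)/(-21)) = √(70 + (15/2)*(-1/21)) = √(70 - 5/14) = √(975/14) = 5*√546/14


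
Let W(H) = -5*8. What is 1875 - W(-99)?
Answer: 1915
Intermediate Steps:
W(H) = -40
1875 - W(-99) = 1875 - 1*(-40) = 1875 + 40 = 1915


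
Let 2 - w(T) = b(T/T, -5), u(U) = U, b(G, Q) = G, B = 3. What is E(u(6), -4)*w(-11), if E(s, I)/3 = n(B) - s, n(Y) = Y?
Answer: -9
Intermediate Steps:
w(T) = 1 (w(T) = 2 - T/T = 2 - 1*1 = 2 - 1 = 1)
E(s, I) = 9 - 3*s (E(s, I) = 3*(3 - s) = 9 - 3*s)
E(u(6), -4)*w(-11) = (9 - 3*6)*1 = (9 - 18)*1 = -9*1 = -9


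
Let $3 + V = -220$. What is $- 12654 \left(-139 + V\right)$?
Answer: $4580748$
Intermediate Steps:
$V = -223$ ($V = -3 - 220 = -223$)
$- 12654 \left(-139 + V\right) = - 12654 \left(-139 - 223\right) = \left(-12654\right) \left(-362\right) = 4580748$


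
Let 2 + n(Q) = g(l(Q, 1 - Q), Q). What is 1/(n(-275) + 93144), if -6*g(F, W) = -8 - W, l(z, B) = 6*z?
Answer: 2/186195 ≈ 1.0741e-5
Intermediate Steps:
g(F, W) = 4/3 + W/6 (g(F, W) = -(-8 - W)/6 = 4/3 + W/6)
n(Q) = -⅔ + Q/6 (n(Q) = -2 + (4/3 + Q/6) = -⅔ + Q/6)
1/(n(-275) + 93144) = 1/((-⅔ + (⅙)*(-275)) + 93144) = 1/((-⅔ - 275/6) + 93144) = 1/(-93/2 + 93144) = 1/(186195/2) = 2/186195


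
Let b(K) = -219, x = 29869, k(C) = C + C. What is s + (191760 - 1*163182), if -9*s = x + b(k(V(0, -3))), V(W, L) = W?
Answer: 227552/9 ≈ 25284.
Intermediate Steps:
k(C) = 2*C
s = -29650/9 (s = -(29869 - 219)/9 = -⅑*29650 = -29650/9 ≈ -3294.4)
s + (191760 - 1*163182) = -29650/9 + (191760 - 1*163182) = -29650/9 + (191760 - 163182) = -29650/9 + 28578 = 227552/9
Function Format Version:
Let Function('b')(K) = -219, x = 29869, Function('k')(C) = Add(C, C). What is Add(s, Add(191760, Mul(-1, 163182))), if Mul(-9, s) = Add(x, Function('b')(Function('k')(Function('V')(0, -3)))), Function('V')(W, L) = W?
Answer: Rational(227552, 9) ≈ 25284.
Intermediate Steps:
Function('k')(C) = Mul(2, C)
s = Rational(-29650, 9) (s = Mul(Rational(-1, 9), Add(29869, -219)) = Mul(Rational(-1, 9), 29650) = Rational(-29650, 9) ≈ -3294.4)
Add(s, Add(191760, Mul(-1, 163182))) = Add(Rational(-29650, 9), Add(191760, Mul(-1, 163182))) = Add(Rational(-29650, 9), Add(191760, -163182)) = Add(Rational(-29650, 9), 28578) = Rational(227552, 9)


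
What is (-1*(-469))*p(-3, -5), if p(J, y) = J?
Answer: -1407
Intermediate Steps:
(-1*(-469))*p(-3, -5) = -1*(-469)*(-3) = 469*(-3) = -1407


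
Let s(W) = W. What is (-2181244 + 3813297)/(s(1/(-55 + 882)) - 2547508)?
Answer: -1349707831/2106789115 ≈ -0.64065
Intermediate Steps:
(-2181244 + 3813297)/(s(1/(-55 + 882)) - 2547508) = (-2181244 + 3813297)/(1/(-55 + 882) - 2547508) = 1632053/(1/827 - 2547508) = 1632053/(-2106789115/827) = 1632053*(-827/2106789115) = -1349707831/2106789115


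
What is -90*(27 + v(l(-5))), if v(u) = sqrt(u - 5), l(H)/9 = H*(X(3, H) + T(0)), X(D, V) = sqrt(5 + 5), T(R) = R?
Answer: -2430 - 90*I*sqrt(5 + 45*sqrt(10)) ≈ -2430.0 - 1092.3*I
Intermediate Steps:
X(D, V) = sqrt(10)
l(H) = 9*H*sqrt(10) (l(H) = 9*(H*(sqrt(10) + 0)) = 9*(H*sqrt(10)) = 9*H*sqrt(10))
v(u) = sqrt(-5 + u)
-90*(27 + v(l(-5))) = -90*(27 + sqrt(-5 + 9*(-5)*sqrt(10))) = -90*(27 + sqrt(-5 - 45*sqrt(10))) = -2430 - 90*sqrt(-5 - 45*sqrt(10))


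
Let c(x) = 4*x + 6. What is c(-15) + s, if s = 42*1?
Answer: -12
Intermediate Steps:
c(x) = 6 + 4*x
s = 42
c(-15) + s = (6 + 4*(-15)) + 42 = (6 - 60) + 42 = -54 + 42 = -12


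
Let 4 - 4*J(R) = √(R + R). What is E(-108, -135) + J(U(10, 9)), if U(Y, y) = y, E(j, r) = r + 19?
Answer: -115 - 3*√2/4 ≈ -116.06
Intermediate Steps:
E(j, r) = 19 + r
J(R) = 1 - √2*√R/4 (J(R) = 1 - √(R + R)/4 = 1 - √2*√R/4)
E(-108, -135) + J(U(10, 9)) = (19 - 135) + (1 - √2*√9/4) = -116 + (1 - ¼*√2*3) = -116 + (1 - 3*√2/4) = -115 - 3*√2/4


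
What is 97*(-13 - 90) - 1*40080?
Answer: -50071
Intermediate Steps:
97*(-13 - 90) - 1*40080 = 97*(-103) - 40080 = -9991 - 40080 = -50071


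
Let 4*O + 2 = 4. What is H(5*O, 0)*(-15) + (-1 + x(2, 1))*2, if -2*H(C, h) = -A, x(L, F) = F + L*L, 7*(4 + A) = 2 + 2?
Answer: 236/7 ≈ 33.714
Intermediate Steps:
O = ½ (O = -½ + (¼)*4 = -½ + 1 = ½ ≈ 0.50000)
A = -24/7 (A = -4 + (2 + 2)/7 = -4 + (⅐)*4 = -4 + 4/7 = -24/7 ≈ -3.4286)
x(L, F) = F + L²
H(C, h) = -12/7 (H(C, h) = -(-1)*(-24)/(2*7) = -½*24/7 = -12/7)
H(5*O, 0)*(-15) + (-1 + x(2, 1))*2 = -12/7*(-15) + (-1 + (1 + 2²))*2 = 180/7 + (-1 + (1 + 4))*2 = 180/7 + (-1 + 5)*2 = 180/7 + 4*2 = 180/7 + 8 = 236/7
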